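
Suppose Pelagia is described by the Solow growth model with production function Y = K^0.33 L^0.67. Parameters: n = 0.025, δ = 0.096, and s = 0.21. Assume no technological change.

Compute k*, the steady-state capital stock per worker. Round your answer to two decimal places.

k* ≈ 2.28

Steady state requires s·f(k) = (n + δ)·k, i.e. s·k^α = (n + δ)·k.
Dividing both sides by k: k^(1−α) = s / (n + δ).
k^0.67 = 0.21 / (0.025 + 0.096) = 0.21 / 0.121 = 1.7355
k* = 1.7355^(1/0.67) ≈ 2.2769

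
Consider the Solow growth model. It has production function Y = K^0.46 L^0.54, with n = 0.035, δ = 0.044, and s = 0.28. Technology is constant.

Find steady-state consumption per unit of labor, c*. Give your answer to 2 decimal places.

Steady state requires s·f(k) = (n + δ)·k, i.e. s·k^α = (n + δ)·k.
Rearranging, k^(1−α) = s / (n + δ).
k^0.54 = 0.28 / (0.035 + 0.044) = 0.28 / 0.079 = 3.5443
k* = 3.5443^(1/0.54) ≈ 10.4148
y* = (k*)^α = 10.4148^0.46 ≈ 2.9385
c* = (1 − s)·y* = (1 − 0.28) × 2.9385 ≈ 2.1157

c* ≈ 2.12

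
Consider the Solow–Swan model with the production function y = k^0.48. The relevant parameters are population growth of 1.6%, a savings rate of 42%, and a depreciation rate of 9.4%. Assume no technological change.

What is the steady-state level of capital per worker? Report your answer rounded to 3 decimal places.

k* = 13.151

At the steady state, Δk = 0, so s·k^α = (n + δ)·k.
Dividing both sides by k: k^(1−α) = s / (n + δ).
k^0.52 = 0.42 / (0.016 + 0.094) = 0.42 / 0.110 = 3.8182
k* = 3.8182^(1/0.52) ≈ 13.1510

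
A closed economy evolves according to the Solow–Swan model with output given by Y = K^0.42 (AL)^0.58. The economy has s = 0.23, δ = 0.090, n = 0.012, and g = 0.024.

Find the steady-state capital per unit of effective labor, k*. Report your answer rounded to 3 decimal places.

In steady state, investment equals break-even investment: s·k^α = (n + g + δ)·k.
Rearranging, k^(1−α) = s / (n + g + δ).
k^0.58 = 0.23 / (0.012 + 0.024 + 0.090) = 0.23 / 0.126 = 1.8254
k* = 1.8254^(1/0.58) ≈ 2.8224

k* ≈ 2.822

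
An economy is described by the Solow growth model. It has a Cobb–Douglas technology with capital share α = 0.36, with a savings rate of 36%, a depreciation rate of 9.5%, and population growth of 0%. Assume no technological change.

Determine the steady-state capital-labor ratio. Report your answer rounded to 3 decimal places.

k* ≈ 8.017

Steady state requires s·f(k) = (n + δ)·k, i.e. s·k^α = (n + δ)·k.
Dividing both sides by k: k^(1−α) = s / (n + δ).
k^0.64 = 0.36 / (0.000 + 0.095) = 0.36 / 0.095 = 3.7895
k* = 3.7895^(1/0.64) ≈ 8.0174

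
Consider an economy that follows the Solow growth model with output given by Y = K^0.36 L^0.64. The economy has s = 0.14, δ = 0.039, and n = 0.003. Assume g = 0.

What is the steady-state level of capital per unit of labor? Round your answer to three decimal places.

k* ≈ 6.561

At the steady state, Δk = 0, so s·k^α = (n + δ)·k.
Rearranging, k^(1−α) = s / (n + δ).
k^0.64 = 0.14 / (0.003 + 0.039) = 0.14 / 0.042 = 3.3333
k* = 3.3333^(1/0.64) ≈ 6.5613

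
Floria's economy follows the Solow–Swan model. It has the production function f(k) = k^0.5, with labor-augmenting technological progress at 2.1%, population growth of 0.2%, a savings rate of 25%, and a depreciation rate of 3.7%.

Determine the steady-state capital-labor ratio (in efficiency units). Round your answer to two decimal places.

At the steady state, Δk = 0, so s·k^α = (n + g + δ)·k.
Dividing both sides by k: k^(1−α) = s / (n + g + δ).
k^0.5 = 0.25 / (0.002 + 0.021 + 0.037) = 0.25 / 0.060 = 4.1667
k* = 4.1667^(1/0.5) ≈ 17.3614

k* = 17.36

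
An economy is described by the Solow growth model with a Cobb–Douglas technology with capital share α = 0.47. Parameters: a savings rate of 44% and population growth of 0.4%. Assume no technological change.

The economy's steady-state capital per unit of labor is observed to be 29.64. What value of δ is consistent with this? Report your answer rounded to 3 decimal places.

In steady state, investment equals break-even investment: s·k^α = (n + δ)·k.
So s / (n + δ) = (k*)^(1−α) = 29.64^0.53 = 6.0269.
Therefore n + δ = s / 6.0269 = 0.44 / 6.0269 = 0.0730, so δ = 0.0730 − 0.004 = 0.0690.

δ ≈ 0.069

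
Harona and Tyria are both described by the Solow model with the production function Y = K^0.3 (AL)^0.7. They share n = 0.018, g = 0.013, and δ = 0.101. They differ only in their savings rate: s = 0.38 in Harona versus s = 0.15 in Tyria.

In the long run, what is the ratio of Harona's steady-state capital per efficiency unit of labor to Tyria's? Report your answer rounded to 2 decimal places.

ratio ≈ 3.77

Steady-state k* = [s/(n + g + δ)]^(1/(1−α)), so the ratio is [ (s_H/(n + g + δ)_H) / (s_T/(n + g + δ)_T) ]^1.4286.
s_H/(n + g + δ)_H = 0.38/0.132 = 2.8788; s_T/(n + g + δ)_T = 0.15/0.132 = 1.1364.
Ratio = (2.8788/1.1364)^1.4286 = 2.5333^1.4286 ≈ 3.7732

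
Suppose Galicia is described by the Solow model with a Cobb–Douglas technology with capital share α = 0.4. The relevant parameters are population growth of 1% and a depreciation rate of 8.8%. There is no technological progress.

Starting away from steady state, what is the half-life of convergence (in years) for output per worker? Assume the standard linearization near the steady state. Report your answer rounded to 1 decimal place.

about 11.8 years

Near the steady state the convergence rate is λ = (1 − α)(n + δ).
λ = (1 − 0.4) × 0.098 = 0.6 × 0.098 = 0.0588
Half-life = ln 2 / λ = 0.6931 / 0.0588 ≈ 11.79 years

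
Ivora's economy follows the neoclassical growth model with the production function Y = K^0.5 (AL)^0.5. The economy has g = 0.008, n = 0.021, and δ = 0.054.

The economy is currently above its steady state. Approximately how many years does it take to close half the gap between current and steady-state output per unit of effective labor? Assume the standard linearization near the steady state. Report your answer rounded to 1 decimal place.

Near the steady state the convergence rate is λ = (1 − α)(n + g + δ).
λ = (1 − 0.5) × 0.083 = 0.5 × 0.083 = 0.0415
Half-life = ln 2 / λ = 0.6931 / 0.0415 ≈ 16.70 years

about 16.7 years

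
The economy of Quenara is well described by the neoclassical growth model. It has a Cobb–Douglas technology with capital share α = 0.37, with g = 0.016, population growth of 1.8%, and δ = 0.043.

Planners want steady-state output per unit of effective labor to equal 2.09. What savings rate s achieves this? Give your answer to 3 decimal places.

s ≈ 0.270

Steady state requires s·f(k) = (n + g + δ)·k, i.e. s·k^α = (n + g + δ)·k.
Since y* = [s/(n + g + δ)]^(α/(1−α)), we have s/(n + g + δ) = (y*)^((1−α)/α) = 2.09^1.7027 = 3.5084.
Therefore s = 3.5084 × (n + g + δ) = 3.5084 × 0.077 = 0.2701.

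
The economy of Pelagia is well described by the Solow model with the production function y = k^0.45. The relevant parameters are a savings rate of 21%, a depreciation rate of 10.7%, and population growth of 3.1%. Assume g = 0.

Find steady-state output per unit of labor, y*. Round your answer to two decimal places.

At the steady state, Δk = 0, so s·k^α = (n + δ)·k.
Dividing both sides by k: k^(1−α) = s / (n + δ).
k^0.55 = 0.21 / (0.031 + 0.107) = 0.21 / 0.138 = 1.5217
k* = 1.5217^(1/0.55) ≈ 2.1454
y* = (k*)^α = 2.1454^0.45 ≈ 1.4099

y* = 1.41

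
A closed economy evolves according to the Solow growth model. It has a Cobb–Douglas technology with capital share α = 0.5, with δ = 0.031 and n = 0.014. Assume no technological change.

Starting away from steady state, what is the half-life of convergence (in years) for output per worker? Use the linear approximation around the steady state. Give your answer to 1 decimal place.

t_½ ≈ 30.8 years

Near the steady state the convergence rate is λ = (1 − α)(n + δ).
λ = (1 − 0.5) × 0.045 = 0.5 × 0.045 = 0.0225
Half-life = ln 2 / λ = 0.6931 / 0.0225 ≈ 30.80 years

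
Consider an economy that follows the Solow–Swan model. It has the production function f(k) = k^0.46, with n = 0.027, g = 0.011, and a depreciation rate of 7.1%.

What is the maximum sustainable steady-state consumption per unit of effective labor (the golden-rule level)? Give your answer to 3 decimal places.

At the golden rule, f'(k) = n + g + δ, so α·k^(α−1) = n + g + δ and k_gold = (α/(n + g + δ))^(1/(1−α)).
k_gold = (0.46/0.109)^(1/0.54) = 4.2202^1.8519 ≈ 14.3898
c_gold = f(k_gold) − (n + g + δ)·k_gold = 3.4096 − 0.109×14.3898 ≈ 1.8411

c_gold ≈ 1.841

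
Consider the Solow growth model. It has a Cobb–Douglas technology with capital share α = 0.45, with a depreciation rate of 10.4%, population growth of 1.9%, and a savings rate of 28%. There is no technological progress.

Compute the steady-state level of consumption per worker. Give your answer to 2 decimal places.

c* = 1.41

Steady state requires s·f(k) = (n + δ)·k, i.e. s·k^α = (n + δ)·k.
Dividing both sides by k: k^(1−α) = s / (n + δ).
k^0.55 = 0.28 / (0.019 + 0.104) = 0.28 / 0.123 = 2.2764
k* = 2.2764^(1/0.55) ≈ 4.4621
y* = (k*)^α = 4.4621^0.45 ≈ 1.9602
c* = (1 − s)·y* = (1 − 0.28) × 1.9602 ≈ 1.4113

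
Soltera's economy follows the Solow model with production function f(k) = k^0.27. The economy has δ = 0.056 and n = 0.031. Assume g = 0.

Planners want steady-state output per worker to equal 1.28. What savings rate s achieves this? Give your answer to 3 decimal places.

s ≈ 0.170

In steady state, investment equals break-even investment: s·k^α = (n + δ)·k.
Since y* = [s/(n + δ)]^(α/(1−α)), we have s/(n + δ) = (y*)^((1−α)/α) = 1.28^2.7037 = 1.9492.
Therefore s = 1.9492 × (n + δ) = 1.9492 × 0.087 = 0.1696.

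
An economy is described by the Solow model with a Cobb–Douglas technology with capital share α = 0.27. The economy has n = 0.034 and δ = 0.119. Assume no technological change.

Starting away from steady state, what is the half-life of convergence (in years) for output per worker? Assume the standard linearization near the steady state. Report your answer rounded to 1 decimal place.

Near the steady state the convergence rate is λ = (1 − α)(n + δ).
λ = (1 − 0.27) × 0.153 = 0.73 × 0.153 = 0.11169
Half-life = ln 2 / λ = 0.6931 / 0.11169 ≈ 6.21 years

t_½ ≈ 6.2 years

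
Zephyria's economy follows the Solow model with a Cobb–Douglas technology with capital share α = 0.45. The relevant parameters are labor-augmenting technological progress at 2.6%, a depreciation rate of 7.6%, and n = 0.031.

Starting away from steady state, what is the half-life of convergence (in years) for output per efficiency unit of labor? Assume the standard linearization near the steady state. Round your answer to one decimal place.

Near the steady state the convergence rate is λ = (1 − α)(n + g + δ).
λ = (1 − 0.45) × 0.133 = 0.55 × 0.133 = 0.07315
Half-life = ln 2 / λ = 0.6931 / 0.07315 ≈ 9.48 years

half-life ≈ 9.5 years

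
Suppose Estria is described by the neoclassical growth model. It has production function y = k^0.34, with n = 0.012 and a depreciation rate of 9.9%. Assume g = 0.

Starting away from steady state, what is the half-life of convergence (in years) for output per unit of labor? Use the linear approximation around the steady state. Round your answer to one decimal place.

half-life ≈ 9.5 years

Near the steady state the convergence rate is λ = (1 − α)(n + δ).
λ = (1 − 0.34) × 0.111 = 0.66 × 0.111 = 0.07326
Half-life = ln 2 / λ = 0.6931 / 0.07326 ≈ 9.46 years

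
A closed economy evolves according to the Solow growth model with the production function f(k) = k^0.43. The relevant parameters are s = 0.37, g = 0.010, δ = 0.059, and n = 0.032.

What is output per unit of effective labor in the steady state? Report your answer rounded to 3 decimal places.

Steady state requires s·f(k) = (n + g + δ)·k, i.e. s·k^α = (n + g + δ)·k.
Dividing both sides by k: k^(1−α) = s / (n + g + δ).
k^0.57 = 0.37 / (0.032 + 0.010 + 0.059) = 0.37 / 0.101 = 3.6634
k* = 3.6634^(1/0.57) ≈ 9.7560
y* = (k*)^α = 9.7560^0.43 ≈ 2.6631

y* ≈ 2.663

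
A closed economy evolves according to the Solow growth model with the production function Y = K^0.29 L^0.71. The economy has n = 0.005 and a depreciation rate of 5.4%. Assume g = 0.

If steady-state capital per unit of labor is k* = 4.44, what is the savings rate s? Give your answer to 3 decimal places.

In steady state, investment equals break-even investment: s·k^α = (n + δ)·k.
So s / (n + δ) = (k*)^(1−α) = 4.44^0.71 = 2.8817.
Therefore s = 2.8817 × (n + δ) = 2.8817 × 0.059 = 0.1700.

s ≈ 0.170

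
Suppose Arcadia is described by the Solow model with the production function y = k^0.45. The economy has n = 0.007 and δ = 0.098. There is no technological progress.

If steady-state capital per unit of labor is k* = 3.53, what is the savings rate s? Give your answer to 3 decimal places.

In steady state, investment equals break-even investment: s·k^α = (n + δ)·k.
So s / (n + δ) = (k*)^(1−α) = 3.53^0.55 = 2.0011.
Therefore s = 2.0011 × (n + δ) = 2.0011 × 0.105 = 0.2101.

s ≈ 0.210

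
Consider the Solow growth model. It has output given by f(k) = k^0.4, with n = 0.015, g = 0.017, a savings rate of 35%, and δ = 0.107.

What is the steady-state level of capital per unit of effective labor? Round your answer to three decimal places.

k* ≈ 4.660

In steady state, investment equals break-even investment: s·k^α = (n + g + δ)·k.
Dividing both sides by k: k^(1−α) = s / (n + g + δ).
k^0.6 = 0.35 / (0.015 + 0.017 + 0.107) = 0.35 / 0.139 = 2.5180
k* = 2.5180^(1/0.6) ≈ 4.6604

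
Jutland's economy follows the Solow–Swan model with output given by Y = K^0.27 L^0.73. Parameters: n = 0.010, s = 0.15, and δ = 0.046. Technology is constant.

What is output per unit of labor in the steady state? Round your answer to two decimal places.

y* = 1.44

At the steady state, Δk = 0, so s·k^α = (n + δ)·k.
Rearranging, k^(1−α) = s / (n + δ).
k^0.73 = 0.15 / (0.010 + 0.046) = 0.15 / 0.056 = 2.6786
k* = 2.6786^(1/0.73) ≈ 3.8563
y* = (k*)^α = 3.8563^0.27 ≈ 1.4397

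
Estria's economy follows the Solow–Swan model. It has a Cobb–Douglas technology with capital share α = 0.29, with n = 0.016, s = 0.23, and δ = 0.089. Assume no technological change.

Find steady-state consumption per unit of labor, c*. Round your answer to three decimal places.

c* ≈ 1.061

At the steady state, Δk = 0, so s·k^α = (n + δ)·k.
Dividing both sides by k: k^(1−α) = s / (n + δ).
k^0.71 = 0.23 / (0.016 + 0.089) = 0.23 / 0.105 = 2.1905
k* = 2.1905^(1/0.71) ≈ 3.0174
y* = (k*)^α = 3.0174^0.29 ≈ 1.3775
c* = (1 − s)·y* = (1 − 0.23) × 1.3775 ≈ 1.0607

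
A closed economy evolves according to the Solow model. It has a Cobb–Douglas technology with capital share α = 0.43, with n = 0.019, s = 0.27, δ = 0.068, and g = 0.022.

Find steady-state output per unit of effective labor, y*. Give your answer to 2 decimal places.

Steady state requires s·f(k) = (n + g + δ)·k, i.e. s·k^α = (n + g + δ)·k.
Dividing both sides by k: k^(1−α) = s / (n + g + δ).
k^0.57 = 0.27 / (0.019 + 0.022 + 0.068) = 0.27 / 0.109 = 2.4771
k* = 2.4771^(1/0.57) ≈ 4.9105
y* = (k*)^α = 4.9105^0.43 ≈ 1.9824

y* ≈ 1.98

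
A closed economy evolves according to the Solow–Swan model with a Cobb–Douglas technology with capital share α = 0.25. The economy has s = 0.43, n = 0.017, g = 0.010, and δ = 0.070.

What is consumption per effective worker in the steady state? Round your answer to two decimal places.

c* ≈ 0.94

At the steady state, Δk = 0, so s·k^α = (n + g + δ)·k.
Rearranging, k^(1−α) = s / (n + g + δ).
k^0.75 = 0.43 / (0.017 + 0.010 + 0.070) = 0.43 / 0.097 = 4.4330
k* = 4.4330^(1/0.75) ≈ 7.2822
y* = (k*)^α = 7.2822^0.25 ≈ 1.6427
c* = (1 − s)·y* = (1 − 0.43) × 1.6427 ≈ 0.9363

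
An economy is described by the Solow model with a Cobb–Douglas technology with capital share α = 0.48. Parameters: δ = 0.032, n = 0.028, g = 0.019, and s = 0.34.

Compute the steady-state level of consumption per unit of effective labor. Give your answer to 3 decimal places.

In steady state, investment equals break-even investment: s·k^α = (n + g + δ)·k.
Dividing both sides by k: k^(1−α) = s / (n + g + δ).
k^0.52 = 0.34 / (0.028 + 0.019 + 0.032) = 0.34 / 0.079 = 4.3038
k* = 4.3038^(1/0.52) ≈ 16.5557
y* = (k*)^α = 16.5557^0.48 ≈ 3.8468
c* = (1 − s)·y* = (1 − 0.34) × 3.8468 ≈ 2.5389

c* ≈ 2.539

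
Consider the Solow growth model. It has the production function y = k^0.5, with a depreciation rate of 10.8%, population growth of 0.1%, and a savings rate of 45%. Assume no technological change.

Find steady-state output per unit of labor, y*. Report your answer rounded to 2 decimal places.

y* ≈ 4.13

At the steady state, Δk = 0, so s·k^α = (n + δ)·k.
Rearranging, k^(1−α) = s / (n + δ).
k^0.5 = 0.45 / (0.001 + 0.108) = 0.45 / 0.109 = 4.1284
k* = 4.1284^(1/0.5) ≈ 17.0437
y* = (k*)^α = 17.0437^0.5 ≈ 4.1284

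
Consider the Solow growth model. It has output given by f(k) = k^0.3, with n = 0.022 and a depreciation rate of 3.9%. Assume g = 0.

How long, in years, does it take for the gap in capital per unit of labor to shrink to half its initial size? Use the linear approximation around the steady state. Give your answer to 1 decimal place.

t_½ ≈ 16.2 years

Near the steady state the convergence rate is λ = (1 − α)(n + δ).
λ = (1 − 0.3) × 0.061 = 0.7 × 0.061 = 0.0427
Half-life = ln 2 / λ = 0.6931 / 0.0427 ≈ 16.23 years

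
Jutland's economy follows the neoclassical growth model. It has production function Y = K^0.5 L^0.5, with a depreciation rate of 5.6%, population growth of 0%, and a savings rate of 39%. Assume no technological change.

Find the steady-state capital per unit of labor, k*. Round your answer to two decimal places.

Steady state requires s·f(k) = (n + δ)·k, i.e. s·k^α = (n + δ)·k.
Dividing both sides by k: k^(1−α) = s / (n + δ).
k^0.5 = 0.39 / (0.000 + 0.056) = 0.39 / 0.056 = 6.9643
k* = 6.9643^(1/0.5) ≈ 48.5015

k* ≈ 48.50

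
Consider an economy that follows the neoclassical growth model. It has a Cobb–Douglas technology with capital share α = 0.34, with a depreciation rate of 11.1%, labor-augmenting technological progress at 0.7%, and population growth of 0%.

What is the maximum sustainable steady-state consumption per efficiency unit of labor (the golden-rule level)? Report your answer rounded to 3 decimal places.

At the golden rule, f'(k) = n + g + δ, so α·k^(α−1) = n + g + δ and k_gold = (α/(n + g + δ))^(1/(1−α)).
k_gold = (0.34/0.118)^(1/0.66) = 2.8814^1.5152 ≈ 4.9704
c_gold = f(k_gold) − (n + g + δ)·k_gold = 1.7249 − 0.118×4.9704 ≈ 1.1384

c_gold ≈ 1.138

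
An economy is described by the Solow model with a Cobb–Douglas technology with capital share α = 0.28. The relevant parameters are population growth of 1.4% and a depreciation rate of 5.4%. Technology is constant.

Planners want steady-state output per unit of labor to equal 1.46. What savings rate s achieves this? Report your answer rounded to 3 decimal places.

s ≈ 0.180

In steady state, investment equals break-even investment: s·k^α = (n + δ)·k.
Since y* = [s/(n + δ)]^(α/(1−α)), we have s/(n + δ) = (y*)^((1−α)/α) = 1.46^2.5714 = 2.6462.
Therefore s = 2.6462 × (n + δ) = 2.6462 × 0.068 = 0.1799.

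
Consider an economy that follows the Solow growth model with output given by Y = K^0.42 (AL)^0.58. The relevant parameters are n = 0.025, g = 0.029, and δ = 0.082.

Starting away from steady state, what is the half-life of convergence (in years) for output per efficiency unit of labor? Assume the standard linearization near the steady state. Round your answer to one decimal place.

Near the steady state the convergence rate is λ = (1 − α)(n + g + δ).
λ = (1 − 0.42) × 0.136 = 0.58 × 0.136 = 0.07888
Half-life = ln 2 / λ = 0.6931 / 0.07888 ≈ 8.79 years

about 8.8 years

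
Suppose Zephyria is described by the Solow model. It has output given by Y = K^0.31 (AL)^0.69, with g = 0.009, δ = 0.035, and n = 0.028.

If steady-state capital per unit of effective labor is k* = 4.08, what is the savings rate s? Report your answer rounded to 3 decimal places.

Steady state requires s·f(k) = (n + g + δ)·k, i.e. s·k^α = (n + g + δ)·k.
So s / (n + g + δ) = (k*)^(1−α) = 4.08^0.69 = 2.6385.
Therefore s = 2.6385 × (n + g + δ) = 2.6385 × 0.072 = 0.1900.

s ≈ 0.190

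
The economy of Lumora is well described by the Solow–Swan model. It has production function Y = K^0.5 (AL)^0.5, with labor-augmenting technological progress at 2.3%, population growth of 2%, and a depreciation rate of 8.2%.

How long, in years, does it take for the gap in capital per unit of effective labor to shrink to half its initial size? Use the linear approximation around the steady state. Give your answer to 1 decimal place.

Near the steady state the convergence rate is λ = (1 − α)(n + g + δ).
λ = (1 − 0.5) × 0.125 = 0.5 × 0.125 = 0.0625
Half-life = ln 2 / λ = 0.6931 / 0.0625 ≈ 11.09 years

t_½ ≈ 11.1 years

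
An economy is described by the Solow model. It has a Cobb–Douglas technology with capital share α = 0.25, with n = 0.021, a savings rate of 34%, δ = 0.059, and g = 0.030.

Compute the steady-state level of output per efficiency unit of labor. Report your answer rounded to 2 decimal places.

y* ≈ 1.46

Steady state requires s·f(k) = (n + g + δ)·k, i.e. s·k^α = (n + g + δ)·k.
Rearranging, k^(1−α) = s / (n + g + δ).
k^0.75 = 0.34 / (0.021 + 0.030 + 0.059) = 0.34 / 0.110 = 3.0909
k* = 3.0909^(1/0.75) ≈ 4.5024
y* = (k*)^α = 4.5024^0.25 ≈ 1.4567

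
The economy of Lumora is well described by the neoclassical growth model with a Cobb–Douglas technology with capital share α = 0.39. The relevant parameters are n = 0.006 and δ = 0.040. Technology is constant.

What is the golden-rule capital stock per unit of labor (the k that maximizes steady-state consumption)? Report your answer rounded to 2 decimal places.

The golden rule sets f'(k) = n + δ, i.e. α·k^(α−1) = n + δ.
So k^(1−α) = α / (n + δ) = 0.39 / 0.046 = 8.4783.
k_gold = 8.4783^(1/0.61) ≈ 33.2520

k_gold ≈ 33.25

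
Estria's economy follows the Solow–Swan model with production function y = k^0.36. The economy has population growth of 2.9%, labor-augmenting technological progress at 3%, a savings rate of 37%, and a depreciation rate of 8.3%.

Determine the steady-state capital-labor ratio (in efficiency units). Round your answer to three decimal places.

In steady state, investment equals break-even investment: s·k^α = (n + g + δ)·k.
Dividing both sides by k: k^(1−α) = s / (n + g + δ).
k^0.64 = 0.37 / (0.029 + 0.030 + 0.083) = 0.37 / 0.142 = 2.6056
k* = 2.6056^(1/0.64) ≈ 4.4654

k* ≈ 4.465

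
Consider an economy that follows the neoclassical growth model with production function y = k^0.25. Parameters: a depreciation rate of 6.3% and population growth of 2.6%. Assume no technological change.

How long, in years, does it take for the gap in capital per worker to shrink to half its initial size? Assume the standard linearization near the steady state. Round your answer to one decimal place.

Near the steady state the convergence rate is λ = (1 − α)(n + δ).
λ = (1 − 0.25) × 0.089 = 0.75 × 0.089 = 0.06675
Half-life = ln 2 / λ = 0.6931 / 0.06675 ≈ 10.38 years

t_½ ≈ 10.4 years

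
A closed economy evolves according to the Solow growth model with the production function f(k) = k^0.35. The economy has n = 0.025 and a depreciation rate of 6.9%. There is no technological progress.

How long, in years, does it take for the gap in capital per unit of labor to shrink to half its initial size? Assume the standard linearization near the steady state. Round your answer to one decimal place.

Near the steady state the convergence rate is λ = (1 − α)(n + δ).
λ = (1 − 0.35) × 0.094 = 0.65 × 0.094 = 0.0611
Half-life = ln 2 / λ = 0.6931 / 0.0611 ≈ 11.34 years

about 11.3 years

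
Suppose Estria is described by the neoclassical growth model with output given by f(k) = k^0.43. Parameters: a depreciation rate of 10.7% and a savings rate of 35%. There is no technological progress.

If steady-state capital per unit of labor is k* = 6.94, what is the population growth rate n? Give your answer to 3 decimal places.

Steady state requires s·f(k) = (n + δ)·k, i.e. s·k^α = (n + δ)·k.
So s / (n + δ) = (k*)^(1−α) = 6.94^0.57 = 3.0170.
Therefore n + δ = s / 3.0170 = 0.35 / 3.0170 = 0.1160, so n = 0.1160 − 0.107 = 0.0090.

n ≈ 0.009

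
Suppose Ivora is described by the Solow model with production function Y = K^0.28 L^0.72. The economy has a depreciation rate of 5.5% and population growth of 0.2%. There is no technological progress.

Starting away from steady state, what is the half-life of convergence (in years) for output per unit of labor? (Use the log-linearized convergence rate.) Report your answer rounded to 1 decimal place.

Near the steady state the convergence rate is λ = (1 − α)(n + δ).
λ = (1 − 0.28) × 0.057 = 0.72 × 0.057 = 0.04104
Half-life = ln 2 / λ = 0.6931 / 0.04104 ≈ 16.89 years

about 16.9 years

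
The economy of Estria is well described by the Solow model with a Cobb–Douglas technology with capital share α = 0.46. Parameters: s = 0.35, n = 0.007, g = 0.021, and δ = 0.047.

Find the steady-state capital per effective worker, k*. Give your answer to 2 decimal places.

In steady state, investment equals break-even investment: s·k^α = (n + g + δ)·k.
Rearranging, k^(1−α) = s / (n + g + δ).
k^0.54 = 0.35 / (0.007 + 0.021 + 0.047) = 0.35 / 0.075 = 4.6667
k* = 4.6667^(1/0.54) ≈ 17.3343

k* = 17.33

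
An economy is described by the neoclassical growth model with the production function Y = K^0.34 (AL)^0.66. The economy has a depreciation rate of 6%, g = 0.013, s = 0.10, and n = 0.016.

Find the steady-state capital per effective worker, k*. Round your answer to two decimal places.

In steady state, investment equals break-even investment: s·k^α = (n + g + δ)·k.
Rearranging, k^(1−α) = s / (n + g + δ).
k^0.66 = 0.10 / (0.016 + 0.013 + 0.060) = 0.10 / 0.089 = 1.1236
k* = 1.1236^(1/0.66) ≈ 1.1931

k* ≈ 1.19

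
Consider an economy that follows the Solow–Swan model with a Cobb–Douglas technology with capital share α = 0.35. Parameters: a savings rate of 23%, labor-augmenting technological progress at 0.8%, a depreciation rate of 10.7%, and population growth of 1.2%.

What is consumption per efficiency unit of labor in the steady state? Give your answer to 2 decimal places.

c* = 1.06

At the steady state, Δk = 0, so s·k^α = (n + g + δ)·k.
Dividing both sides by k: k^(1−α) = s / (n + g + δ).
k^0.65 = 0.23 / (0.012 + 0.008 + 0.107) = 0.23 / 0.127 = 1.8110
k* = 1.8110^(1/0.65) ≈ 2.4934
y* = (k*)^α = 2.4934^0.35 ≈ 1.3768
c* = (1 − s)·y* = (1 − 0.23) × 1.3768 ≈ 1.0601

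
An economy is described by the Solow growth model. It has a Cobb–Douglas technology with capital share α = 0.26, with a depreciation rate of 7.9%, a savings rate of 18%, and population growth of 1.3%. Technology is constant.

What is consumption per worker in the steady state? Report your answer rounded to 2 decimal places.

At the steady state, Δk = 0, so s·k^α = (n + δ)·k.
Rearranging, k^(1−α) = s / (n + δ).
k^0.74 = 0.18 / (0.013 + 0.079) = 0.18 / 0.092 = 1.9565
k* = 1.9565^(1/0.74) ≈ 2.4768
y* = (k*)^α = 2.4768^0.26 ≈ 1.2659
c* = (1 − s)·y* = (1 − 0.18) × 1.2659 ≈ 1.0380

c* = 1.04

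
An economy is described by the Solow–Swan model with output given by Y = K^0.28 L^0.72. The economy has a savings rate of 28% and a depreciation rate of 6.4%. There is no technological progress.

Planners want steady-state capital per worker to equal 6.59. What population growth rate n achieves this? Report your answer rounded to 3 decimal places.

n ≈ 0.008

At the steady state, Δk = 0, so s·k^α = (n + δ)·k.
So s / (n + δ) = (k*)^(1−α) = 6.59^0.72 = 3.8868.
Therefore n + δ = s / 3.8868 = 0.28 / 3.8868 = 0.0720, so n = 0.0720 − 0.064 = 0.0080.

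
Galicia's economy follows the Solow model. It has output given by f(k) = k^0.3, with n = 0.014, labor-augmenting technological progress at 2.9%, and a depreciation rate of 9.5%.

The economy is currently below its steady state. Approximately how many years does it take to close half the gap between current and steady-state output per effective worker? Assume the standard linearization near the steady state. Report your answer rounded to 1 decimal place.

t_½ ≈ 7.2 years

Near the steady state the convergence rate is λ = (1 − α)(n + g + δ).
λ = (1 − 0.3) × 0.138 = 0.7 × 0.138 = 0.0966
Half-life = ln 2 / λ = 0.6931 / 0.0966 ≈ 7.17 years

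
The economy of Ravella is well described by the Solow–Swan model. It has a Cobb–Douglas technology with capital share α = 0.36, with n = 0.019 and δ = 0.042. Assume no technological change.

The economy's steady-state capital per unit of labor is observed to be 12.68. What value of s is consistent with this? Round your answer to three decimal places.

s ≈ 0.310

In steady state, investment equals break-even investment: s·k^α = (n + δ)·k.
So s / (n + δ) = (k*)^(1−α) = 12.68^0.64 = 5.0816.
Therefore s = 5.0816 × (n + δ) = 5.0816 × 0.061 = 0.3100.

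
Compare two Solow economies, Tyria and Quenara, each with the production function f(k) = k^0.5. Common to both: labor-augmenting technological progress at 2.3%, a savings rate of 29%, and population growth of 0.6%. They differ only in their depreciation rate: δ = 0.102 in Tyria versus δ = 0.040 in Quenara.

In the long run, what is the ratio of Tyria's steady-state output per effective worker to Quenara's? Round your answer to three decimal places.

Steady-state y* = [s/(n + g + δ)]^(α/(1−α)), so the ratio is [ (s_T/(n + g + δ)_T) / (s_Q/(n + g + δ)_Q) ]^1.
s_T/(n + g + δ)_T = 0.29/0.131 = 2.2137; s_Q/(n + g + δ)_Q = 0.29/0.069 = 4.2029.
Ratio = (2.2137/4.2029)^1 = 0.5267^1 ≈ 0.5267

y*_T / y*_Q ≈ 0.527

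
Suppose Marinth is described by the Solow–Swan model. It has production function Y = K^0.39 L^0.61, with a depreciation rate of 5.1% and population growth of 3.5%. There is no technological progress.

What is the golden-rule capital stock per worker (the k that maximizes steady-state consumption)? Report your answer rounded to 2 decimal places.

The golden rule sets f'(k) = n + δ, i.e. α·k^(α−1) = n + δ.
So k^(1−α) = α / (n + δ) = 0.39 / 0.086 = 4.5349.
k_gold = 4.5349^(1/0.61) ≈ 11.9218

k_gold ≈ 11.92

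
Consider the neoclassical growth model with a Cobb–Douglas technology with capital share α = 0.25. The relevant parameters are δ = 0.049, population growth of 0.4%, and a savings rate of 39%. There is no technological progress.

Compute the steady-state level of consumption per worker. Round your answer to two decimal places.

c* = 1.19

Steady state requires s·f(k) = (n + δ)·k, i.e. s·k^α = (n + δ)·k.
Dividing both sides by k: k^(1−α) = s / (n + δ).
k^0.75 = 0.39 / (0.004 + 0.049) = 0.39 / 0.053 = 7.3585
k* = 7.3585^(1/0.75) ≈ 14.3126
y* = (k*)^α = 14.3126^0.25 ≈ 1.9450
c* = (1 − s)·y* = (1 − 0.39) × 1.9450 ≈ 1.1865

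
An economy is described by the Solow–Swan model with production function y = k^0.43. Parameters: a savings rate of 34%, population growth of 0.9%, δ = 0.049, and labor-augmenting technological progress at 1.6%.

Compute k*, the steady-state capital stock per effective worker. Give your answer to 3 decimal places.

At the steady state, Δk = 0, so s·k^α = (n + g + δ)·k.
Rearranging, k^(1−α) = s / (n + g + δ).
k^0.57 = 0.34 / (0.009 + 0.016 + 0.049) = 0.34 / 0.074 = 4.5946
k* = 4.5946^(1/0.57) ≈ 14.5157

k* ≈ 14.516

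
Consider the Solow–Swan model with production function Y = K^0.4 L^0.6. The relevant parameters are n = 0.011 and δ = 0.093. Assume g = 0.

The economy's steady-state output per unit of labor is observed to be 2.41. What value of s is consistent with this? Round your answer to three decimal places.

s ≈ 0.389

At the steady state, Δk = 0, so s·k^α = (n + δ)·k.
Since y* = [s/(n + δ)]^(α/(1−α)), we have s/(n + δ) = (y*)^((1−α)/α) = 2.41^1.5 = 3.7413.
Therefore s = 3.7413 × (n + δ) = 3.7413 × 0.104 = 0.3891.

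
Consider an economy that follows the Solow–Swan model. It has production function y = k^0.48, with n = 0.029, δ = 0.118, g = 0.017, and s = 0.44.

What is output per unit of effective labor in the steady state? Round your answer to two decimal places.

y* = 2.49

Steady state requires s·f(k) = (n + g + δ)·k, i.e. s·k^α = (n + g + δ)·k.
Dividing both sides by k: k^(1−α) = s / (n + g + δ).
k^0.52 = 0.44 / (0.029 + 0.017 + 0.118) = 0.44 / 0.164 = 2.6829
k* = 2.6829^(1/0.52) ≈ 6.6717
y* = (k*)^α = 6.6717^0.48 ≈ 2.4868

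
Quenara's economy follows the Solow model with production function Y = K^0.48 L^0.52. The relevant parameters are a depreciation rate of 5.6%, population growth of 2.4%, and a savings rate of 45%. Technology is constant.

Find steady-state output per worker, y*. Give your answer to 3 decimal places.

In steady state, investment equals break-even investment: s·k^α = (n + δ)·k.
Dividing both sides by k: k^(1−α) = s / (n + δ).
k^0.52 = 0.45 / (0.024 + 0.056) = 0.45 / 0.080 = 5.6250
k* = 5.6250^(1/0.52) ≈ 27.7041
y* = (k*)^α = 27.7041^0.48 ≈ 4.9252

y* ≈ 4.925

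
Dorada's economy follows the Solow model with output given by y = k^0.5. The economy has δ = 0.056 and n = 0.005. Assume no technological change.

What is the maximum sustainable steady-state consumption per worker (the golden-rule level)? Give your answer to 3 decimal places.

c_gold ≈ 4.098

At the golden rule, f'(k) = n + δ, so α·k^(α−1) = n + δ and k_gold = (α/(n + δ))^(1/(1−α)).
k_gold = (0.5/0.061)^(1/0.5) = 8.1967^2 ≈ 67.1859
c_gold = f(k_gold) − (n + δ)·k_gold = 8.1967 − 0.061×67.1859 ≈ 4.0984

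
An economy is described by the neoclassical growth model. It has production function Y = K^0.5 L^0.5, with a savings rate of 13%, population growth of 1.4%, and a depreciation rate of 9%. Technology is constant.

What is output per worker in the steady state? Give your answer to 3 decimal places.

In steady state, investment equals break-even investment: s·k^α = (n + δ)·k.
Dividing both sides by k: k^(1−α) = s / (n + δ).
k^0.5 = 0.13 / (0.014 + 0.090) = 0.13 / 0.104 = 1.2500
k* = 1.2500^(1/0.5) ≈ 1.5625
y* = (k*)^α = 1.5625^0.5 ≈ 1.2500

y* ≈ 1.250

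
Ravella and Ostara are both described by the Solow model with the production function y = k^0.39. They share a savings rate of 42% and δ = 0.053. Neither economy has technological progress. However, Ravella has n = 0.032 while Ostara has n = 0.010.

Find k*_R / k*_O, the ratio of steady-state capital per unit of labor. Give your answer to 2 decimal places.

k*_R / k*_O ≈ 0.61

Steady-state k* = [s/(n + δ)]^(1/(1−α)), so the ratio is [ (s_R/(n + δ)_R) / (s_O/(n + δ)_O) ]^1.6393.
s_R/(n + δ)_R = 0.42/0.085 = 4.9412; s_O/(n + δ)_O = 0.42/0.063 = 6.6667.
Ratio = (4.9412/6.6667)^1.6393 = 0.7412^1.6393 ≈ 0.6120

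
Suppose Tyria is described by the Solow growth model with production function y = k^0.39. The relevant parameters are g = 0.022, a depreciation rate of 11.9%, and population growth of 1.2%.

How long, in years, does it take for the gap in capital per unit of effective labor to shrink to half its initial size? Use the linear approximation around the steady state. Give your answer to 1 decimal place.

t_½ ≈ 7.4 years

Near the steady state the convergence rate is λ = (1 − α)(n + g + δ).
λ = (1 − 0.39) × 0.153 = 0.61 × 0.153 = 0.09333
Half-life = ln 2 / λ = 0.6931 / 0.09333 ≈ 7.43 years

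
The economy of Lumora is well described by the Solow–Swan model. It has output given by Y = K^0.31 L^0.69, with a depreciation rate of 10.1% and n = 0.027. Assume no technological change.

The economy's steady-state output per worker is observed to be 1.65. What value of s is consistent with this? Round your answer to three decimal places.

At the steady state, Δk = 0, so s·k^α = (n + δ)·k.
Since y* = [s/(n + δ)]^(α/(1−α)), we have s/(n + δ) = (y*)^((1−α)/α) = 1.65^2.2258 = 3.0484.
Therefore s = 3.0484 × (n + δ) = 3.0484 × 0.128 = 0.3902.

s ≈ 0.390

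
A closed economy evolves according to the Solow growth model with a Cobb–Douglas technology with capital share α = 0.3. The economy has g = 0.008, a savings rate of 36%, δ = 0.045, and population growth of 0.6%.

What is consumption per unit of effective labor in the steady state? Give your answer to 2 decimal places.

In steady state, investment equals break-even investment: s·k^α = (n + g + δ)·k.
Rearranging, k^(1−α) = s / (n + g + δ).
k^0.7 = 0.36 / (0.006 + 0.008 + 0.045) = 0.36 / 0.059 = 6.1017
k* = 6.1017^(1/0.7) ≈ 13.2456
y* = (k*)^α = 13.2456^0.3 ≈ 2.1708
c* = (1 − s)·y* = (1 − 0.36) × 2.1708 ≈ 1.3893

c* ≈ 1.39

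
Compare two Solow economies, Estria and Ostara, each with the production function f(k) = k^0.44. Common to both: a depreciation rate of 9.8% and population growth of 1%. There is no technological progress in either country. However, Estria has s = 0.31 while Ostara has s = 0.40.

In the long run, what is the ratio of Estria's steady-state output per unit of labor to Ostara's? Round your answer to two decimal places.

Steady-state y* = [s/(n + δ)]^(α/(1−α)), so the ratio is [ (s_E/(n + δ)_E) / (s_O/(n + δ)_O) ]^0.7857.
s_E/(n + δ)_E = 0.31/0.108 = 2.8704; s_O/(n + δ)_O = 0.40/0.108 = 3.7037.
Ratio = (2.8704/3.7037)^0.7857 = 0.7750^0.7857 ≈ 0.8185

ratio ≈ 0.82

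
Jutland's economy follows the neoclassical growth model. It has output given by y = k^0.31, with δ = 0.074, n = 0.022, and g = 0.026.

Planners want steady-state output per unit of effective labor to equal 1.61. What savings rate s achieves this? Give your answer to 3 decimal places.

At the steady state, Δk = 0, so s·k^α = (n + g + δ)·k.
Since y* = [s/(n + g + δ)]^(α/(1−α)), we have s/(n + g + δ) = (y*)^((1−α)/α) = 1.61^2.2258 = 2.8864.
Therefore s = 2.8864 × (n + g + δ) = 2.8864 × 0.122 = 0.3521.

s ≈ 0.352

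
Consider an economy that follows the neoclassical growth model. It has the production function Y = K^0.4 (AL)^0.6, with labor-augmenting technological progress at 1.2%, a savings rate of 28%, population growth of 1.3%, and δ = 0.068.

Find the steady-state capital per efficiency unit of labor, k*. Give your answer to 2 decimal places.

k* ≈ 6.28

Steady state requires s·f(k) = (n + g + δ)·k, i.e. s·k^α = (n + g + δ)·k.
Dividing both sides by k: k^(1−α) = s / (n + g + δ).
k^0.6 = 0.28 / (0.013 + 0.012 + 0.068) = 0.28 / 0.093 = 3.0108
k* = 3.0108^(1/0.6) ≈ 6.2777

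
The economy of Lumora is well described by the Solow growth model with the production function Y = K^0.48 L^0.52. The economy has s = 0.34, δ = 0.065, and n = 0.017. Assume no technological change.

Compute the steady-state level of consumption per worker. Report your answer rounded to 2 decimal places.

Steady state requires s·f(k) = (n + δ)·k, i.e. s·k^α = (n + δ)·k.
Rearranging, k^(1−α) = s / (n + δ).
k^0.52 = 0.34 / (0.017 + 0.065) = 0.34 / 0.082 = 4.1463
k* = 4.1463^(1/0.52) ≈ 15.4102
y* = (k*)^α = 15.4102^0.48 ≈ 3.7166
c* = (1 − s)·y* = (1 − 0.34) × 3.7166 ≈ 2.4530

c* = 2.45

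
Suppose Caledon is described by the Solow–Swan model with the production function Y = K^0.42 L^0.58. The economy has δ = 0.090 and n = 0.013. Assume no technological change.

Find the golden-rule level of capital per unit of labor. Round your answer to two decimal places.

The golden rule sets f'(k) = n + δ, i.e. α·k^(α−1) = n + δ.
So k^(1−α) = α / (n + δ) = 0.42 / 0.103 = 4.0777.
k_gold = 4.0777^(1/0.58) ≈ 11.2834

k_gold ≈ 11.28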